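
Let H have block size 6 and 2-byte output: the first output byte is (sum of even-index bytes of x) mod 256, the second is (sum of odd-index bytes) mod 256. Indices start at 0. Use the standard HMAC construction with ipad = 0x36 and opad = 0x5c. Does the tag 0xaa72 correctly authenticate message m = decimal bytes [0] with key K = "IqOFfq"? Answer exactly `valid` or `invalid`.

Key "IqOFfq" = 49 71 4f 46 66 71 is exactly B = 6 bytes: K' = 49 71 4f 46 66 71.
K' ⊕ ipad = 7f 47 79 70 50 47; K' ⊕ opad = 15 2d 13 1a 3a 2d.
Inner hash: even-index sum = 328 mod 256 = 72; odd-index sum = 254 mod 256 = 254 → 48 fe.
Outer hash (recomputed tag): even-index sum = 170 mod 256 = 170; odd-index sum = 370 mod 256 = 114 → aa 72.
Recomputed tag = aa72; claimed = aa72 → match.

valid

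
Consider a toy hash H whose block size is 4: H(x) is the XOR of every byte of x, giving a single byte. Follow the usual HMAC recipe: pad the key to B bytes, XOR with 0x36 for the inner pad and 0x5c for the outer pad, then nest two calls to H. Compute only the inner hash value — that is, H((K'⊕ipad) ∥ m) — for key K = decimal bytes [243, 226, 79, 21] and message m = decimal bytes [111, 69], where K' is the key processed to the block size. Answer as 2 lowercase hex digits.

61

Key decimal bytes [243, 226, 79, 21] = f3 e2 4f 15 is exactly B = 4 bytes: K' = f3 e2 4f 15.
K' ⊕ ipad = c5 d4 79 23.
Inner input = c5 d4 79 23 ∥ 6f 45.
Inner hash: XOR c5⊕d4⊕79⊕23⊕6f⊕45 = 61.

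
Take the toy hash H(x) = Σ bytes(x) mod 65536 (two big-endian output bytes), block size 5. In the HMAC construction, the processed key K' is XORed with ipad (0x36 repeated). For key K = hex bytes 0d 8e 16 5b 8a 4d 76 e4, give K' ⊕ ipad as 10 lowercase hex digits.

350b363636

Key hex bytes 0d 8e 16 5b 8a 4d 76 e4 is 8 bytes > B = 5, so hash it first: H(key) = 03 3d, then zero-pad to 5 bytes: K' = 03 3d 00 00 00.
XOR each byte with 0x36: 03⊕36=35, 3d⊕36=0b, 00⊕36=36, 00⊕36=36, 00⊕36=36.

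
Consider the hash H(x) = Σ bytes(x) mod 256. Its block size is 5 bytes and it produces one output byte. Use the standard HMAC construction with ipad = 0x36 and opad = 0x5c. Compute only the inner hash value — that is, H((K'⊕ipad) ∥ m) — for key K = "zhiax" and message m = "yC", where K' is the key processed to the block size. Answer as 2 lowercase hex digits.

6a

Key "zhiax" = 7a 68 69 61 78 is exactly B = 5 bytes: K' = 7a 68 69 61 78.
K' ⊕ ipad = 4c 5e 5f 57 4e.
Inner input = 4c 5e 5f 57 4e ∥ 79 43.
Inner hash: sum = 76+94+95+87+78+121+67 = 618; mod 256 = 106 → 6a.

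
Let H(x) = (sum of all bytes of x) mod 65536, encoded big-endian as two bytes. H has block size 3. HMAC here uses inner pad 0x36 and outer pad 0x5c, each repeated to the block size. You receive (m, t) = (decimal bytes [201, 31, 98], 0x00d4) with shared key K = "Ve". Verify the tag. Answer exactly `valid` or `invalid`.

Key "Ve" = 56 65 is 2 bytes ≤ B = 3; zero-pad to 3 bytes: K' = 56 65 00.
K' ⊕ ipad = 60 53 36; K' ⊕ opad = 0a 39 5c.
Inner hash: sum = 96+83+54+201+31+98 = 563 → 02 33.
Outer hash (recomputed tag): sum = 10+57+92+2+51 = 212 → 00 d4.
Recomputed tag = 00d4; claimed = 00d4 → match.

valid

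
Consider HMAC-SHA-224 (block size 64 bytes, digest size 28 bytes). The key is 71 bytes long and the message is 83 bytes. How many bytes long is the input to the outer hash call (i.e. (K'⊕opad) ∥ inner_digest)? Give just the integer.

Key is 71 > 64 bytes, so it is hashed to 28 bytes then zero-padded to 64: |K'| = 64.
Outer input = (K'⊕opad) ∥ H(inner) → 64 + 28 = 92 bytes.

92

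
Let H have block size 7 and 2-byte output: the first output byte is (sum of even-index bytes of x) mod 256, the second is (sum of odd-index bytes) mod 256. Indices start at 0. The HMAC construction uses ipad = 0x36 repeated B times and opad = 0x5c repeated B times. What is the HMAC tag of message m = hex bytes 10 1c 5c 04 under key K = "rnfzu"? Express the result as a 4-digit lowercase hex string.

33e1

Key "rnfzu" = 72 6e 66 7a 75 is 5 bytes ≤ B = 7; zero-pad to 7 bytes: K' = 72 6e 66 7a 75 00 00.
K' ⊕ ipad = 44 58 50 4c 43 36 36.  K' ⊕ opad = 2e 32 3a 26 29 5c 5c.
Inner input = (K'⊕ipad) ∥ m = 44 58 50 4c 43 36 36 ∥ 10 1c 5c 04.
Inner hash: even-index sum = 301 mod 256 = 45; odd-index sum = 326 mod 256 = 70 → 2d 46.
Outer input = (K'⊕opad) ∥ inner = 2e 32 3a 26 29 5c 5c ∥ 2d 46.
Outer hash (tag): even-index sum = 307 mod 256 = 51; odd-index sum = 225 mod 256 = 225 → 33 e1.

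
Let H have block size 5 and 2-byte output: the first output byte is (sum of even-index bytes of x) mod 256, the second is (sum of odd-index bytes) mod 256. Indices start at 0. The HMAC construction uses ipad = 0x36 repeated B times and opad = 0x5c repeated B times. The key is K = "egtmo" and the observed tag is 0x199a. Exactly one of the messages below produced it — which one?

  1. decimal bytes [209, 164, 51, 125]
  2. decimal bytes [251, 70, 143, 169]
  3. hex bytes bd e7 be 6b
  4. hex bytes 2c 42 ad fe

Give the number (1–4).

4

Key "egtmo" = 65 67 74 6d 6f is exactly B = 5 bytes: K' = 65 67 74 6d 6f.
K' ⊕ ipad = 53 51 42 5b 59; K' ⊕ opad = 39 3b 28 31 33.
m1: inner = H(53 51 42 5b 59 d1 a4 33 7d) = 0f b0; tag = H(39 3b 28 31 33 0f b0) = 447b
m2: inner = H(53 51 42 5b 59 fb 46 8f a9) = dd 36; tag = H(39 3b 28 31 33 dd 36) = ca49
m3: inner = H(53 51 42 5b 59 bd e7 be 6b) = 40 27; tag = H(39 3b 28 31 33 40 27) = bbac
m4: inner = H(53 51 42 5b 59 2c 42 ad fe) = 2e 85; tag = H(39 3b 28 31 33 2e 85) = 199a ← matches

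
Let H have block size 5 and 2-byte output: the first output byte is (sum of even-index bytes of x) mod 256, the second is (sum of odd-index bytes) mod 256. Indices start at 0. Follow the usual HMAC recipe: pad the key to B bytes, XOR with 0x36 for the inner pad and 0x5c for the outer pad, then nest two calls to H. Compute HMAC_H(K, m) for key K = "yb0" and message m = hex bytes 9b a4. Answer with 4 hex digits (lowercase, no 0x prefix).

12c9

Key "yb0" = 79 62 30 is 3 bytes ≤ B = 5; zero-pad to 5 bytes: K' = 79 62 30 00 00.
K' ⊕ ipad = 4f 54 06 36 36.  K' ⊕ opad = 25 3e 6c 5c 5c.
Inner input = (K'⊕ipad) ∥ m = 4f 54 06 36 36 ∥ 9b a4.
Inner hash: even-index sum = 303 mod 256 = 47; odd-index sum = 293 mod 256 = 37 → 2f 25.
Outer input = (K'⊕opad) ∥ inner = 25 3e 6c 5c 5c ∥ 2f 25.
Outer hash (tag): even-index sum = 274 mod 256 = 18; odd-index sum = 201 mod 256 = 201 → 12 c9.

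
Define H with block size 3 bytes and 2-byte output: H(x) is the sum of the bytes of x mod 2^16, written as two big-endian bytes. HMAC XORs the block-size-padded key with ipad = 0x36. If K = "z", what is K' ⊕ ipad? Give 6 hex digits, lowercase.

Key "z" = 7a is 1 byte ≤ B = 3; zero-pad to 3 bytes: K' = 7a 00 00.
XOR each byte with 0x36: 7a⊕36=4c, 00⊕36=36, 00⊕36=36.

4c3636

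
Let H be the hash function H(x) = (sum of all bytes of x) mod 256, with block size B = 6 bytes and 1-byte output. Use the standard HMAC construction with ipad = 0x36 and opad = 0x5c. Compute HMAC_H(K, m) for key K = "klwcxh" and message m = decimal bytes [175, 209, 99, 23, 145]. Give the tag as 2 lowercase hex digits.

ad

Key "klwcxh" = 6b 6c 77 63 78 68 is exactly B = 6 bytes: K' = 6b 6c 77 63 78 68.
K' ⊕ ipad = 5d 5a 41 55 4e 5e.  K' ⊕ opad = 37 30 2b 3f 24 34.
Inner input = (K'⊕ipad) ∥ m = 5d 5a 41 55 4e 5e ∥ af d1 63 17 91.
Inner hash: sum = 93+90+65+85+78+94+175+209+99+23+145 = 1156; mod 256 = 132 → 84.
Outer input = (K'⊕opad) ∥ inner = 37 30 2b 3f 24 34 ∥ 84.
Outer hash (tag): sum = 55+48+43+63+36+52+132 = 429; mod 256 = 173 → ad.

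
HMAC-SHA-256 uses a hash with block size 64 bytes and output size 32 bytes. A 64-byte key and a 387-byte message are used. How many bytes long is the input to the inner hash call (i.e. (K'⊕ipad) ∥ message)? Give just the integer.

451

Key is 64 ≤ 64 bytes, zero-padded: |K'| = 64.
Inner input = (K'⊕ipad) ∥ m → 64 + 387 = 451 bytes.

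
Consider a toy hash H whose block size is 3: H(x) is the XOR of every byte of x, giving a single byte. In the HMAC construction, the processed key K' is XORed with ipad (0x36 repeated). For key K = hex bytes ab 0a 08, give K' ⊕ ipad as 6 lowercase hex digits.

9d3c3e

Key hex bytes ab 0a 08 is exactly B = 3 bytes: K' = ab 0a 08.
XOR each byte with 0x36: ab⊕36=9d, 0a⊕36=3c, 08⊕36=3e.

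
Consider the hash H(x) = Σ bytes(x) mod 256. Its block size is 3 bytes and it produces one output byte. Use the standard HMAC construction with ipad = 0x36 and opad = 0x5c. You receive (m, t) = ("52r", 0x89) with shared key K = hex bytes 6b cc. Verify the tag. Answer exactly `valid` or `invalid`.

valid

Key hex bytes 6b cc is 2 bytes ≤ B = 3; zero-pad to 3 bytes: K' = 6b cc 00.
K' ⊕ ipad = 5d fa 36; K' ⊕ opad = 37 90 5c.
Inner hash: sum = 93+250+54+53+50+114 = 614; mod 256 = 102 → 66.
Outer hash (recomputed tag): sum = 55+144+92+102 = 393; mod 256 = 137 → 89.
Recomputed tag = 89; claimed = 89 → match.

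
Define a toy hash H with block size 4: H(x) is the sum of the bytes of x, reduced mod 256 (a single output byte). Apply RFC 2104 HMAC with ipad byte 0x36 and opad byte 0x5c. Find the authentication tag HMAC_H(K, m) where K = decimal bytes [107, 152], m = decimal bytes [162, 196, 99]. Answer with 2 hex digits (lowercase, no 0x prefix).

Key decimal bytes [107, 152] = 6b 98 is 2 bytes ≤ B = 4; zero-pad to 4 bytes: K' = 6b 98 00 00.
K' ⊕ ipad = 5d ae 36 36.  K' ⊕ opad = 37 c4 5c 5c.
Inner input = (K'⊕ipad) ∥ m = 5d ae 36 36 ∥ a2 c4 63.
Inner hash: sum = 93+174+54+54+162+196+99 = 832; mod 256 = 64 → 40.
Outer input = (K'⊕opad) ∥ inner = 37 c4 5c 5c ∥ 40.
Outer hash (tag): sum = 55+196+92+92+64 = 499; mod 256 = 243 → f3.

f3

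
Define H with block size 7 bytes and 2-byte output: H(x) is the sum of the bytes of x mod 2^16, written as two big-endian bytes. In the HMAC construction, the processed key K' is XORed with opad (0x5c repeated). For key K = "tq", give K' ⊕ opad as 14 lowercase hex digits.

Key "tq" = 74 71 is 2 bytes ≤ B = 7; zero-pad to 7 bytes: K' = 74 71 00 00 00 00 00.
XOR each byte with 0x5c: 74⊕5c=28, 71⊕5c=2d, 00⊕5c=5c, 00⊕5c=5c, 00⊕5c=5c, 00⊕5c=5c, 00⊕5c=5c.

282d5c5c5c5c5c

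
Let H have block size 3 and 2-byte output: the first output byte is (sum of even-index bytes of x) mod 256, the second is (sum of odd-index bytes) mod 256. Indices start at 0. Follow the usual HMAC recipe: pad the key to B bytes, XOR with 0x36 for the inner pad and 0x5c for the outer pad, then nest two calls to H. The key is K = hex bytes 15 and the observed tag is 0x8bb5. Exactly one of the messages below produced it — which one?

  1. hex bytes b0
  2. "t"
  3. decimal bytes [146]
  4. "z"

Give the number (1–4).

Key hex bytes 15 is 1 byte ≤ B = 3; zero-pad to 3 bytes: K' = 15 00 00.
K' ⊕ ipad = 23 36 36; K' ⊕ opad = 49 5c 5c.
m1: inner = H(23 36 36 b0) = 59 e6; tag = H(49 5c 5c 59 e6) = 8bb5 ← matches
m2: inner = H(23 36 36 74) = 59 aa; tag = H(49 5c 5c 59 aa) = 4fb5
m3: inner = H(23 36 36 92) = 59 c8; tag = H(49 5c 5c 59 c8) = 6db5
m4: inner = H(23 36 36 7a) = 59 b0; tag = H(49 5c 5c 59 b0) = 55b5

1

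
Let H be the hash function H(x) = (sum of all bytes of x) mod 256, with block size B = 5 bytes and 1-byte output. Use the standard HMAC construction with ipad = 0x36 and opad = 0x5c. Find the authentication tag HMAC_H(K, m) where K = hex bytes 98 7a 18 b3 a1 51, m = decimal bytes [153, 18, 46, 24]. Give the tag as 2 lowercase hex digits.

Key hex bytes 98 7a 18 b3 a1 51 is 6 bytes > B = 5, so hash it first: H(key) = cf, then zero-pad to 5 bytes: K' = cf 00 00 00 00.
K' ⊕ ipad = f9 36 36 36 36.  K' ⊕ opad = 93 5c 5c 5c 5c.
Inner input = (K'⊕ipad) ∥ m = f9 36 36 36 36 ∥ 99 12 2e 18.
Inner hash: sum = 249+54+54+54+54+153+18+46+24 = 706; mod 256 = 194 → c2.
Outer input = (K'⊕opad) ∥ inner = 93 5c 5c 5c 5c ∥ c2.
Outer hash (tag): sum = 147+92+92+92+92+194 = 709; mod 256 = 197 → c5.

c5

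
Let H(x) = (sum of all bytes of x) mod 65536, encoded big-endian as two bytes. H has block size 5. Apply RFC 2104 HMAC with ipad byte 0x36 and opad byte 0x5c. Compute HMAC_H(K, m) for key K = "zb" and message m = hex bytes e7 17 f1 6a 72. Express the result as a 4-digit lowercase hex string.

Key "zb" = 7a 62 is 2 bytes ≤ B = 5; zero-pad to 5 bytes: K' = 7a 62 00 00 00.
K' ⊕ ipad = 4c 54 36 36 36.  K' ⊕ opad = 26 3e 5c 5c 5c.
Inner input = (K'⊕ipad) ∥ m = 4c 54 36 36 36 ∥ e7 17 f1 6a 72.
Inner hash: sum = 76+84+54+54+54+231+23+241+106+114 = 1037 → 04 0d.
Outer input = (K'⊕opad) ∥ inner = 26 3e 5c 5c 5c ∥ 04 0d.
Outer hash (tag): sum = 38+62+92+92+92+4+13 = 393 → 01 89.

0189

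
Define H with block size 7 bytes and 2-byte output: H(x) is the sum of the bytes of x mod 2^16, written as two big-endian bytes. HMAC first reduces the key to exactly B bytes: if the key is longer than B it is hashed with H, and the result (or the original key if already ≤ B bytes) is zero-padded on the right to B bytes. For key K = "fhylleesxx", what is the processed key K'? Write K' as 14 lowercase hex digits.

044c0000000000

|K| = 10 > B = 7, so first hash the key.
H(K): sum = 102+104+121+108+108+101+101+115+120+120 = 1100 → 04 4c.
Zero-pad H(K) = 04 4c to 7 bytes: K' = 04 4c 00 00 00 00 00.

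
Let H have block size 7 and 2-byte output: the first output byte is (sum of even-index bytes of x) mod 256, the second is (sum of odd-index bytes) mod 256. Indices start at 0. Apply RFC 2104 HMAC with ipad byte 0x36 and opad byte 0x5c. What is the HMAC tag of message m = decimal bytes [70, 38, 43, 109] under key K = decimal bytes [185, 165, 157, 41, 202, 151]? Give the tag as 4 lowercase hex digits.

5c38

Key decimal bytes [185, 165, 157, 41, 202, 151] = b9 a5 9d 29 ca 97 is 6 bytes ≤ B = 7; zero-pad to 7 bytes: K' = b9 a5 9d 29 ca 97 00.
K' ⊕ ipad = 8f 93 ab 1f fc a1 36.  K' ⊕ opad = e5 f9 c1 75 96 cb 5c.
Inner input = (K'⊕ipad) ∥ m = 8f 93 ab 1f fc a1 36 ∥ 46 26 2b 6d.
Inner hash: even-index sum = 767 mod 256 = 255; odd-index sum = 452 mod 256 = 196 → ff c4.
Outer input = (K'⊕opad) ∥ inner = e5 f9 c1 75 96 cb 5c ∥ ff c4.
Outer hash (tag): even-index sum = 860 mod 256 = 92; odd-index sum = 824 mod 256 = 56 → 5c 38.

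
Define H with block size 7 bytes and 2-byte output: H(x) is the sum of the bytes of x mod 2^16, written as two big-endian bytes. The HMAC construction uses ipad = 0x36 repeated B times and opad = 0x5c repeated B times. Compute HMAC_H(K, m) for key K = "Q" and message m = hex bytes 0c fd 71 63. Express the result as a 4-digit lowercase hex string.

02c0

Key "Q" = 51 is 1 byte ≤ B = 7; zero-pad to 7 bytes: K' = 51 00 00 00 00 00 00.
K' ⊕ ipad = 67 36 36 36 36 36 36.  K' ⊕ opad = 0d 5c 5c 5c 5c 5c 5c.
Inner input = (K'⊕ipad) ∥ m = 67 36 36 36 36 36 36 ∥ 0c fd 71 63.
Inner hash: sum = 103+54+54+54+54+54+54+12+253+113+99 = 904 → 03 88.
Outer input = (K'⊕opad) ∥ inner = 0d 5c 5c 5c 5c 5c 5c ∥ 03 88.
Outer hash (tag): sum = 13+92+92+92+92+92+92+3+136 = 704 → 02 c0.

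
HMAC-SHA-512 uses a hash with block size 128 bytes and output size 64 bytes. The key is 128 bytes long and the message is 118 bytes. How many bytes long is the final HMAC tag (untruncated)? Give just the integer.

64

The tag is one SHA-512 digest: 64 bytes.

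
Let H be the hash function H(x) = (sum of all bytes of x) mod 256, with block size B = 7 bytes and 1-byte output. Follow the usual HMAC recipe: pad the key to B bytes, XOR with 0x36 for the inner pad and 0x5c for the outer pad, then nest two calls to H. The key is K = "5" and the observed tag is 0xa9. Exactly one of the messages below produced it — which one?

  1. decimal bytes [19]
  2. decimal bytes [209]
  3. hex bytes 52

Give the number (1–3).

Key "5" = 35 is 1 byte ≤ B = 7; zero-pad to 7 bytes: K' = 35 00 00 00 00 00 00.
K' ⊕ ipad = 03 36 36 36 36 36 36; K' ⊕ opad = 69 5c 5c 5c 5c 5c 5c.
m1: inner = H(03 36 36 36 36 36 36 13) = 5a; tag = H(69 5c 5c 5c 5c 5c 5c 5a) = eb
m2: inner = H(03 36 36 36 36 36 36 d1) = 18; tag = H(69 5c 5c 5c 5c 5c 5c 18) = a9 ← matches
m3: inner = H(03 36 36 36 36 36 36 52) = 99; tag = H(69 5c 5c 5c 5c 5c 5c 99) = 2a

2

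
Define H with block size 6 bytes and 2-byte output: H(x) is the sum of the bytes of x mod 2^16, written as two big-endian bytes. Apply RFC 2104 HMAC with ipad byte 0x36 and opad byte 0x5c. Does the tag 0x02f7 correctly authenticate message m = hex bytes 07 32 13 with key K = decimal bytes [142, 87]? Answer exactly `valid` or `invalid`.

Key decimal bytes [142, 87] = 8e 57 is 2 bytes ≤ B = 6; zero-pad to 6 bytes: K' = 8e 57 00 00 00 00.
K' ⊕ ipad = b8 61 36 36 36 36; K' ⊕ opad = d2 0b 5c 5c 5c 5c.
Inner hash: sum = 184+97+54+54+54+54+7+50+19 = 573 → 02 3d.
Outer hash (recomputed tag): sum = 210+11+92+92+92+92+2+61 = 652 → 02 8c.
Recomputed tag = 028c; claimed = 02f7 → mismatch.

invalid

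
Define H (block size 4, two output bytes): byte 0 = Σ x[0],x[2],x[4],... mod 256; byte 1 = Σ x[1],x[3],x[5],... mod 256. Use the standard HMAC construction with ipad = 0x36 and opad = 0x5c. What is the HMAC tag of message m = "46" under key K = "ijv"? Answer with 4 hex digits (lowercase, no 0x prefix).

Key "ijv" = 69 6a 76 is 3 bytes ≤ B = 4; zero-pad to 4 bytes: K' = 69 6a 76 00.
K' ⊕ ipad = 5f 5c 40 36.  K' ⊕ opad = 35 36 2a 5c.
Inner input = (K'⊕ipad) ∥ m = 5f 5c 40 36 ∥ 34 36.
Inner hash: even-index sum = 211 mod 256 = 211; odd-index sum = 200 mod 256 = 200 → d3 c8.
Outer input = (K'⊕opad) ∥ inner = 35 36 2a 5c ∥ d3 c8.
Outer hash (tag): even-index sum = 306 mod 256 = 50; odd-index sum = 346 mod 256 = 90 → 32 5a.

325a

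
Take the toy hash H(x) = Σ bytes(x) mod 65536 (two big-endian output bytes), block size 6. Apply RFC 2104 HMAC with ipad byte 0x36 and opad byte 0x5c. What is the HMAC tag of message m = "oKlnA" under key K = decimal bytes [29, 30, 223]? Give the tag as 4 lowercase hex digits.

Key decimal bytes [29, 30, 223] = 1d 1e df is 3 bytes ≤ B = 6; zero-pad to 6 bytes: K' = 1d 1e df 00 00 00.
K' ⊕ ipad = 2b 28 e9 36 36 36.  K' ⊕ opad = 41 42 83 5c 5c 5c.
Inner input = (K'⊕ipad) ∥ m = 2b 28 e9 36 36 36 ∥ 6f 4b 6c 6e 41.
Inner hash: sum = 43+40+233+54+54+54+111+75+108+110+65 = 947 → 03 b3.
Outer input = (K'⊕opad) ∥ inner = 41 42 83 5c 5c 5c ∥ 03 b3.
Outer hash (tag): sum = 65+66+131+92+92+92+3+179 = 720 → 02 d0.

02d0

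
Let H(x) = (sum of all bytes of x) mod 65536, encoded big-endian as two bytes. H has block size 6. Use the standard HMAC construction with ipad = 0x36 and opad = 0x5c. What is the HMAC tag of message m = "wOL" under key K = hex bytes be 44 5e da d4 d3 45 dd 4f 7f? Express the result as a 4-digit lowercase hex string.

Key hex bytes be 44 5e da d4 d3 45 dd 4f 7f is 10 bytes > B = 6, so hash it first: H(key) = 05 d1, then zero-pad to 6 bytes: K' = 05 d1 00 00 00 00.
K' ⊕ ipad = 33 e7 36 36 36 36.  K' ⊕ opad = 59 8d 5c 5c 5c 5c.
Inner input = (K'⊕ipad) ∥ m = 33 e7 36 36 36 36 ∥ 77 4f 4c.
Inner hash: sum = 51+231+54+54+54+54+119+79+76 = 772 → 03 04.
Outer input = (K'⊕opad) ∥ inner = 59 8d 5c 5c 5c 5c ∥ 03 04.
Outer hash (tag): sum = 89+141+92+92+92+92+3+4 = 605 → 02 5d.

025d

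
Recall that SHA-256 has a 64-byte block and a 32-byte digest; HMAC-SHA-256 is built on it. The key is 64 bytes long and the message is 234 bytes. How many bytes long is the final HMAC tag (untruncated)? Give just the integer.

The tag is one SHA-256 digest: 32 bytes.

32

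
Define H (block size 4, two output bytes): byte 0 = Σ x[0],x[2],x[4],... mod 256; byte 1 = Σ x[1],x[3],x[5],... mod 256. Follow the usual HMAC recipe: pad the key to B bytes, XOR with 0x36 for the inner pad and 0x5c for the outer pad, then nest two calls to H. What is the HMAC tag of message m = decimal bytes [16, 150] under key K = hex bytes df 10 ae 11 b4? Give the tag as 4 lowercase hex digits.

36bc

Key hex bytes df 10 ae 11 b4 is 5 bytes > B = 4, so hash it first: H(key) = 41 21, then zero-pad to 4 bytes: K' = 41 21 00 00.
K' ⊕ ipad = 77 17 36 36.  K' ⊕ opad = 1d 7d 5c 5c.
Inner input = (K'⊕ipad) ∥ m = 77 17 36 36 ∥ 10 96.
Inner hash: even-index sum = 189 mod 256 = 189; odd-index sum = 227 mod 256 = 227 → bd e3.
Outer input = (K'⊕opad) ∥ inner = 1d 7d 5c 5c ∥ bd e3.
Outer hash (tag): even-index sum = 310 mod 256 = 54; odd-index sum = 444 mod 256 = 188 → 36 bc.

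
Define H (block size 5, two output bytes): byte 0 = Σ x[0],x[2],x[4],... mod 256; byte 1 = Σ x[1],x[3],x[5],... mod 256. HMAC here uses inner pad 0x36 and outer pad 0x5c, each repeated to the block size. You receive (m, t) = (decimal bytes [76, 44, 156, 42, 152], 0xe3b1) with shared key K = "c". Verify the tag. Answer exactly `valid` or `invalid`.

invalid

Key "c" = 63 is 1 byte ≤ B = 5; zero-pad to 5 bytes: K' = 63 00 00 00 00.
K' ⊕ ipad = 55 36 36 36 36; K' ⊕ opad = 3f 5c 5c 5c 5c.
Inner hash: even-index sum = 279 mod 256 = 23; odd-index sum = 492 mod 256 = 236 → 17 ec.
Outer hash (recomputed tag): even-index sum = 483 mod 256 = 227; odd-index sum = 207 mod 256 = 207 → e3 cf.
Recomputed tag = e3cf; claimed = e3b1 → mismatch.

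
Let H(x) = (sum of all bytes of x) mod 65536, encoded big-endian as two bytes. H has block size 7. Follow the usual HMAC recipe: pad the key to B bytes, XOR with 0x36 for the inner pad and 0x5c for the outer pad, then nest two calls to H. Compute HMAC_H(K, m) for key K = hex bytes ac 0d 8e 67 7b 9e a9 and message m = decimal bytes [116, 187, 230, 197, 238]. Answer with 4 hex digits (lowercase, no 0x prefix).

Key hex bytes ac 0d 8e 67 7b 9e a9 is exactly B = 7 bytes: K' = ac 0d 8e 67 7b 9e a9.
K' ⊕ ipad = 9a 3b b8 51 4d a8 9f.  K' ⊕ opad = f0 51 d2 3b 27 c2 f5.
Inner input = (K'⊕ipad) ∥ m = 9a 3b b8 51 4d a8 9f ∥ 74 bb e6 c5 ee.
Inner hash: sum = 154+59+184+81+77+168+159+116+187+230+197+238 = 1850 → 07 3a.
Outer input = (K'⊕opad) ∥ inner = f0 51 d2 3b 27 c2 f5 ∥ 07 3a.
Outer hash (tag): sum = 240+81+210+59+39+194+245+7+58 = 1133 → 04 6d.

046d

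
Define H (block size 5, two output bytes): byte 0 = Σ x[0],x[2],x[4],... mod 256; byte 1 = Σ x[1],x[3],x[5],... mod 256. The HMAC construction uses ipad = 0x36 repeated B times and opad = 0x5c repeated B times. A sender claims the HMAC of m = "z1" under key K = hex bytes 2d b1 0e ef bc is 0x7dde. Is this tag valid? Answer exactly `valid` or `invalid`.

Key hex bytes 2d b1 0e ef bc is exactly B = 5 bytes: K' = 2d b1 0e ef bc.
K' ⊕ ipad = 1b 87 38 d9 8a; K' ⊕ opad = 71 ed 52 b3 e0.
Inner hash: even-index sum = 270 mod 256 = 14; odd-index sum = 474 mod 256 = 218 → 0e da.
Outer hash (recomputed tag): even-index sum = 637 mod 256 = 125; odd-index sum = 430 mod 256 = 174 → 7d ae.
Recomputed tag = 7dae; claimed = 7dde → mismatch.

invalid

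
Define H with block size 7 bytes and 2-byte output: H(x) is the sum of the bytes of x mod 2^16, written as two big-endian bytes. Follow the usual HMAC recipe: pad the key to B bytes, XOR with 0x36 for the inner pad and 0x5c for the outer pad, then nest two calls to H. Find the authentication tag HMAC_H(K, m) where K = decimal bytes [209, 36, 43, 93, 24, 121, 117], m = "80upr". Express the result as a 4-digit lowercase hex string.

0213

Key decimal bytes [209, 36, 43, 93, 24, 121, 117] = d1 24 2b 5d 18 79 75 is exactly B = 7 bytes: K' = d1 24 2b 5d 18 79 75.
K' ⊕ ipad = e7 12 1d 6b 2e 4f 43.  K' ⊕ opad = 8d 78 77 01 44 25 29.
Inner input = (K'⊕ipad) ∥ m = e7 12 1d 6b 2e 4f 43 ∥ 38 30 75 70 72.
Inner hash: sum = 231+18+29+107+46+79+67+56+48+117+112+114 = 1024 → 04 00.
Outer input = (K'⊕opad) ∥ inner = 8d 78 77 01 44 25 29 ∥ 04 00.
Outer hash (tag): sum = 141+120+119+1+68+37+41+4+0 = 531 → 02 13.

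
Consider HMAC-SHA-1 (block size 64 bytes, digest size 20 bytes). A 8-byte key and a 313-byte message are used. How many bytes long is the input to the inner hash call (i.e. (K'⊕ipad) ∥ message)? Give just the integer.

377

Key is 8 ≤ 64 bytes, zero-padded: |K'| = 64.
Inner input = (K'⊕ipad) ∥ m → 64 + 313 = 377 bytes.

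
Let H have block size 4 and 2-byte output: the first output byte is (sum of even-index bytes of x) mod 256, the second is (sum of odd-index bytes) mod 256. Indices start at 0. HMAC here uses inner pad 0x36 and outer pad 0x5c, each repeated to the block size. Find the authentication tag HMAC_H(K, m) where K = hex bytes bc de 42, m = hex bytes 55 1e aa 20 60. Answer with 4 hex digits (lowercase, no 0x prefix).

5b3a

Key hex bytes bc de 42 is 3 bytes ≤ B = 4; zero-pad to 4 bytes: K' = bc de 42 00.
K' ⊕ ipad = 8a e8 74 36.  K' ⊕ opad = e0 82 1e 5c.
Inner input = (K'⊕ipad) ∥ m = 8a e8 74 36 ∥ 55 1e aa 20 60.
Inner hash: even-index sum = 605 mod 256 = 93; odd-index sum = 348 mod 256 = 92 → 5d 5c.
Outer input = (K'⊕opad) ∥ inner = e0 82 1e 5c ∥ 5d 5c.
Outer hash (tag): even-index sum = 347 mod 256 = 91; odd-index sum = 314 mod 256 = 58 → 5b 3a.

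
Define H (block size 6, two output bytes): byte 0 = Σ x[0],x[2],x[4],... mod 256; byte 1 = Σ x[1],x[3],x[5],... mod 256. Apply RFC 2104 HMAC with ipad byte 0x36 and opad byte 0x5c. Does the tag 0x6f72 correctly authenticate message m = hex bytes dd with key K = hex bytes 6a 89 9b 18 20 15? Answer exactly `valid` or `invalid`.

Key hex bytes 6a 89 9b 18 20 15 is exactly B = 6 bytes: K' = 6a 89 9b 18 20 15.
K' ⊕ ipad = 5c bf ad 2e 16 23; K' ⊕ opad = 36 d5 c7 44 7c 49.
Inner hash: even-index sum = 508 mod 256 = 252; odd-index sum = 272 mod 256 = 16 → fc 10.
Outer hash (recomputed tag): even-index sum = 629 mod 256 = 117; odd-index sum = 370 mod 256 = 114 → 75 72.
Recomputed tag = 7572; claimed = 6f72 → mismatch.

invalid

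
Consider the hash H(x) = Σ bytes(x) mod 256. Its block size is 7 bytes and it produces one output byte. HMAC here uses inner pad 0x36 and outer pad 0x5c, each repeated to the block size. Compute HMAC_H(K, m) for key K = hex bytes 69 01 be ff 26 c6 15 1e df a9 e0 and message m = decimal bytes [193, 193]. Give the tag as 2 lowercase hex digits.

78

Key hex bytes 69 01 be ff 26 c6 15 1e df a9 e0 is 11 bytes > B = 7, so hash it first: H(key) = ae, then zero-pad to 7 bytes: K' = ae 00 00 00 00 00 00.
K' ⊕ ipad = 98 36 36 36 36 36 36.  K' ⊕ opad = f2 5c 5c 5c 5c 5c 5c.
Inner input = (K'⊕ipad) ∥ m = 98 36 36 36 36 36 36 ∥ c1 c1.
Inner hash: sum = 152+54+54+54+54+54+54+193+193 = 862; mod 256 = 94 → 5e.
Outer input = (K'⊕opad) ∥ inner = f2 5c 5c 5c 5c 5c 5c ∥ 5e.
Outer hash (tag): sum = 242+92+92+92+92+92+92+94 = 888; mod 256 = 120 → 78.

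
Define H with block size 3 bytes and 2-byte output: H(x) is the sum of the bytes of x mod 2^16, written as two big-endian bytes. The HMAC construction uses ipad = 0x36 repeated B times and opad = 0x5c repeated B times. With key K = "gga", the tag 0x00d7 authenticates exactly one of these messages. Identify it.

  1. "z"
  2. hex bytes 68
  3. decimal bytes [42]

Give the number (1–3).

Key "gga" = 67 67 61 is exactly B = 3 bytes: K' = 67 67 61.
K' ⊕ ipad = 51 51 57; K' ⊕ opad = 3b 3b 3d.
m1: inner = H(51 51 57 7a) = 01 73; tag = H(3b 3b 3d 01 73) = 0127
m2: inner = H(51 51 57 68) = 01 61; tag = H(3b 3b 3d 01 61) = 0115
m3: inner = H(51 51 57 2a) = 01 23; tag = H(3b 3b 3d 01 23) = 00d7 ← matches

3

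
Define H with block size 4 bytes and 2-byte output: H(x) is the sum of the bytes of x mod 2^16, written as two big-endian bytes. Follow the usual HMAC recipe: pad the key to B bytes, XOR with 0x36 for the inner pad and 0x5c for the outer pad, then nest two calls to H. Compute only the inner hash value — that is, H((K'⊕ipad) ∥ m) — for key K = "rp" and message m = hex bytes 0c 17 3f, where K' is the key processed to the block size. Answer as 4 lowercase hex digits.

0158

Key "rp" = 72 70 is 2 bytes ≤ B = 4; zero-pad to 4 bytes: K' = 72 70 00 00.
K' ⊕ ipad = 44 46 36 36.
Inner input = 44 46 36 36 ∥ 0c 17 3f.
Inner hash: sum = 68+70+54+54+12+23+63 = 344 → 01 58.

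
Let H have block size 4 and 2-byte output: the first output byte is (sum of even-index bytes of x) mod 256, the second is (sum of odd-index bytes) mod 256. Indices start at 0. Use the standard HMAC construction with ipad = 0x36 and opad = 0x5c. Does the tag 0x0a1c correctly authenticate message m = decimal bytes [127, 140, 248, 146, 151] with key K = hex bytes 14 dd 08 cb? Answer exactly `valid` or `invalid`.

Key hex bytes 14 dd 08 cb is exactly B = 4 bytes: K' = 14 dd 08 cb.
K' ⊕ ipad = 22 eb 3e fd; K' ⊕ opad = 48 81 54 97.
Inner hash: even-index sum = 622 mod 256 = 110; odd-index sum = 774 mod 256 = 6 → 6e 06.
Outer hash (recomputed tag): even-index sum = 266 mod 256 = 10; odd-index sum = 286 mod 256 = 30 → 0a 1e.
Recomputed tag = 0a1e; claimed = 0a1c → mismatch.

invalid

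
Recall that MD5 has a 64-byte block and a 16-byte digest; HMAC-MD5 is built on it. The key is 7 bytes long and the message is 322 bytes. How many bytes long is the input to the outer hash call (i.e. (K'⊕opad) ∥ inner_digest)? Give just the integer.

80

Key is 7 ≤ 64 bytes, zero-padded: |K'| = 64.
Outer input = (K'⊕opad) ∥ H(inner) → 64 + 16 = 80 bytes.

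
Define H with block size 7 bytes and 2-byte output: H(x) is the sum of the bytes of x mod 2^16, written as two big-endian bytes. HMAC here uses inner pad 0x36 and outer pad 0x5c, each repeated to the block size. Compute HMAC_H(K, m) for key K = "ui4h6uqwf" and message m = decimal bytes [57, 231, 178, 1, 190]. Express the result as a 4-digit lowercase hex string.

0277

Key "ui4h6uqwf" = 75 69 34 68 36 75 71 77 66 is 9 bytes > B = 7, so hash it first: H(key) = 03 73, then zero-pad to 7 bytes: K' = 03 73 00 00 00 00 00.
K' ⊕ ipad = 35 45 36 36 36 36 36.  K' ⊕ opad = 5f 2f 5c 5c 5c 5c 5c.
Inner input = (K'⊕ipad) ∥ m = 35 45 36 36 36 36 36 ∥ 39 e7 b2 01 be.
Inner hash: sum = 53+69+54+54+54+54+54+57+231+178+1+190 = 1049 → 04 19.
Outer input = (K'⊕opad) ∥ inner = 5f 2f 5c 5c 5c 5c 5c ∥ 04 19.
Outer hash (tag): sum = 95+47+92+92+92+92+92+4+25 = 631 → 02 77.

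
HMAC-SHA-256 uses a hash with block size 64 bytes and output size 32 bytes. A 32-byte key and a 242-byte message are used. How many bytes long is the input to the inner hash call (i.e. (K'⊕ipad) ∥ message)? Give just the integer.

306

Key is 32 ≤ 64 bytes, zero-padded: |K'| = 64.
Inner input = (K'⊕ipad) ∥ m → 64 + 242 = 306 bytes.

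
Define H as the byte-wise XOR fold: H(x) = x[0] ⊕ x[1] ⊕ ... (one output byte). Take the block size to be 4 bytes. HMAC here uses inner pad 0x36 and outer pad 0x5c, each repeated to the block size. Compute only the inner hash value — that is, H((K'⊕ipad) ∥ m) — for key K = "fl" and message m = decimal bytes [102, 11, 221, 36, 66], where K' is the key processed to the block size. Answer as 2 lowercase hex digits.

dc

Key "fl" = 66 6c is 2 bytes ≤ B = 4; zero-pad to 4 bytes: K' = 66 6c 00 00.
K' ⊕ ipad = 50 5a 36 36.
Inner input = 50 5a 36 36 ∥ 66 0b dd 24 42.
Inner hash: XOR 50⊕5a⊕36⊕36⊕66⊕0b⊕dd⊕24⊕42 = dc.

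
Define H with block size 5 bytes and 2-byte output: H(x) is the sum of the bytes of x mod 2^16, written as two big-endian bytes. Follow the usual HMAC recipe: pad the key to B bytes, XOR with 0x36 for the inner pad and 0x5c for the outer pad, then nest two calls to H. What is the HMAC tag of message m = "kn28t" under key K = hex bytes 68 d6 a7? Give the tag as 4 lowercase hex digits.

Key hex bytes 68 d6 a7 is 3 bytes ≤ B = 5; zero-pad to 5 bytes: K' = 68 d6 a7 00 00.
K' ⊕ ipad = 5e e0 91 36 36.  K' ⊕ opad = 34 8a fb 5c 5c.
Inner input = (K'⊕ipad) ∥ m = 5e e0 91 36 36 ∥ 6b 6e 32 38 74.
Inner hash: sum = 94+224+145+54+54+107+110+50+56+116 = 1010 → 03 f2.
Outer input = (K'⊕opad) ∥ inner = 34 8a fb 5c 5c ∥ 03 f2.
Outer hash (tag): sum = 52+138+251+92+92+3+242 = 870 → 03 66.

0366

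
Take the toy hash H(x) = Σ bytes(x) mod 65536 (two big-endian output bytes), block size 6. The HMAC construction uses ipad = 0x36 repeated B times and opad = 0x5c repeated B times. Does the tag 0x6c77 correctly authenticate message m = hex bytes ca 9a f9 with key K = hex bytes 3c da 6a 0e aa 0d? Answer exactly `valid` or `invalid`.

invalid

Key hex bytes 3c da 6a 0e aa 0d is exactly B = 6 bytes: K' = 3c da 6a 0e aa 0d.
K' ⊕ ipad = 0a ec 5c 38 9c 3b; K' ⊕ opad = 60 86 36 52 f6 51.
Inner hash: sum = 10+236+92+56+156+59+202+154+249 = 1214 → 04 be.
Outer hash (recomputed tag): sum = 96+134+54+82+246+81+4+190 = 887 → 03 77.
Recomputed tag = 0377; claimed = 6c77 → mismatch.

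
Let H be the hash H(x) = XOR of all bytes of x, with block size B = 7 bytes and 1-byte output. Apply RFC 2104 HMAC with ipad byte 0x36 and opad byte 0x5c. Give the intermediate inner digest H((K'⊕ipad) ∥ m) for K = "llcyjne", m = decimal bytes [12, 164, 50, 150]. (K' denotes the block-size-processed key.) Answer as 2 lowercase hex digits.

41

Key "llcyjne" = 6c 6c 63 79 6a 6e 65 is exactly B = 7 bytes: K' = 6c 6c 63 79 6a 6e 65.
K' ⊕ ipad = 5a 5a 55 4f 5c 58 53.
Inner input = 5a 5a 55 4f 5c 58 53 ∥ 0c a4 32 96.
Inner hash: XOR 5a⊕5a⊕55⊕4f⊕5c⊕58⊕53⊕0c⊕a4⊕32⊕96 = 41.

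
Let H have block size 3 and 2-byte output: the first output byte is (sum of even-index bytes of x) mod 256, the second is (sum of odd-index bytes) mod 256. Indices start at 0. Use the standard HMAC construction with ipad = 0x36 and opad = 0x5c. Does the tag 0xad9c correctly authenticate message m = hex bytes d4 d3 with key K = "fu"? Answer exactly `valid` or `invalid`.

invalid

Key "fu" = 66 75 is 2 bytes ≤ B = 3; zero-pad to 3 bytes: K' = 66 75 00.
K' ⊕ ipad = 50 43 36; K' ⊕ opad = 3a 29 5c.
Inner hash: even-index sum = 345 mod 256 = 89; odd-index sum = 279 mod 256 = 23 → 59 17.
Outer hash (recomputed tag): even-index sum = 173 mod 256 = 173; odd-index sum = 130 mod 256 = 130 → ad 82.
Recomputed tag = ad82; claimed = ad9c → mismatch.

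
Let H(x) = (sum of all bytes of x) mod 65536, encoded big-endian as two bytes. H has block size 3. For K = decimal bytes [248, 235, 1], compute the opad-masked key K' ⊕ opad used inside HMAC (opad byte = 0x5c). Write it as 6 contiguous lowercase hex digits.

a4b75d

Key decimal bytes [248, 235, 1] = f8 eb 01 is exactly B = 3 bytes: K' = f8 eb 01.
XOR each byte with 0x5c: f8⊕5c=a4, eb⊕5c=b7, 01⊕5c=5d.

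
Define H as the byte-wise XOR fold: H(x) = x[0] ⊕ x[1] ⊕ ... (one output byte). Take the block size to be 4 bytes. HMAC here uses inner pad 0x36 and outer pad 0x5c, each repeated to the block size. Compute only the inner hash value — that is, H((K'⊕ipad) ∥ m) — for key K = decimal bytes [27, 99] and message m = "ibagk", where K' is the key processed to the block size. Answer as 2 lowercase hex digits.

1e

Key decimal bytes [27, 99] = 1b 63 is 2 bytes ≤ B = 4; zero-pad to 4 bytes: K' = 1b 63 00 00.
K' ⊕ ipad = 2d 55 36 36.
Inner input = 2d 55 36 36 ∥ 69 62 61 67 6b.
Inner hash: XOR 2d⊕55⊕36⊕36⊕69⊕62⊕61⊕67⊕6b = 1e.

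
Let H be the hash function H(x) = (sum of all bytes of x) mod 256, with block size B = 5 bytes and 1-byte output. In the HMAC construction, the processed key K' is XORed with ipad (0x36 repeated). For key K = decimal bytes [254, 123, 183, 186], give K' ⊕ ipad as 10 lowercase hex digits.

c84d818c36

Key decimal bytes [254, 123, 183, 186] = fe 7b b7 ba is 4 bytes ≤ B = 5; zero-pad to 5 bytes: K' = fe 7b b7 ba 00.
XOR each byte with 0x36: fe⊕36=c8, 7b⊕36=4d, b7⊕36=81, ba⊕36=8c, 00⊕36=36.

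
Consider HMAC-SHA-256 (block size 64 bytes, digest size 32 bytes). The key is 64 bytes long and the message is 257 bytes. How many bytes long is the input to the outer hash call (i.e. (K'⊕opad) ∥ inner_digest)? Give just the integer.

Key is 64 ≤ 64 bytes, zero-padded: |K'| = 64.
Outer input = (K'⊕opad) ∥ H(inner) → 64 + 32 = 96 bytes.

96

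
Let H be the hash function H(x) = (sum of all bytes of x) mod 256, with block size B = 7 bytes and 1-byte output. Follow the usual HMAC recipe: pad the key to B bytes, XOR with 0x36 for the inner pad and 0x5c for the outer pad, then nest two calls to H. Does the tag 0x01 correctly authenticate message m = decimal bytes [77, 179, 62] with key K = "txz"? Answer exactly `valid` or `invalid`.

Key "txz" = 74 78 7a is 3 bytes ≤ B = 7; zero-pad to 7 bytes: K' = 74 78 7a 00 00 00 00.
K' ⊕ ipad = 42 4e 4c 36 36 36 36; K' ⊕ opad = 28 24 26 5c 5c 5c 5c.
Inner hash: sum = 66+78+76+54+54+54+54+77+179+62 = 754; mod 256 = 242 → f2.
Outer hash (recomputed tag): sum = 40+36+38+92+92+92+92+242 = 724; mod 256 = 212 → d4.
Recomputed tag = d4; claimed = 01 → mismatch.

invalid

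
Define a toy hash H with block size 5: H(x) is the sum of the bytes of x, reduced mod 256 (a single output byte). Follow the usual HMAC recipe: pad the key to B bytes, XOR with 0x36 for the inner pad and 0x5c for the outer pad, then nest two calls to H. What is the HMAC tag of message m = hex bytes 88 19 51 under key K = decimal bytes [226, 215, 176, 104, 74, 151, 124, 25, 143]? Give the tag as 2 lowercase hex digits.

a4

Key decimal bytes [226, 215, 176, 104, 74, 151, 124, 25, 143] = e2 d7 b0 68 4a 97 7c 19 8f is 9 bytes > B = 5, so hash it first: H(key) = d6, then zero-pad to 5 bytes: K' = d6 00 00 00 00.
K' ⊕ ipad = e0 36 36 36 36.  K' ⊕ opad = 8a 5c 5c 5c 5c.
Inner input = (K'⊕ipad) ∥ m = e0 36 36 36 36 ∥ 88 19 51.
Inner hash: sum = 224+54+54+54+54+136+25+81 = 682; mod 256 = 170 → aa.
Outer input = (K'⊕opad) ∥ inner = 8a 5c 5c 5c 5c ∥ aa.
Outer hash (tag): sum = 138+92+92+92+92+170 = 676; mod 256 = 164 → a4.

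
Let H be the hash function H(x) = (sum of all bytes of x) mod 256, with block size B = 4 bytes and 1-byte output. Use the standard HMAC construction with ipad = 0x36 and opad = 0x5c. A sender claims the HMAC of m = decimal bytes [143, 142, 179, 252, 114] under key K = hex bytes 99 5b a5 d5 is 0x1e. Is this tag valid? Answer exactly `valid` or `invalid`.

valid

Key hex bytes 99 5b a5 d5 is exactly B = 4 bytes: K' = 99 5b a5 d5.
K' ⊕ ipad = af 6d 93 e3; K' ⊕ opad = c5 07 f9 89.
Inner hash: sum = 175+109+147+227+143+142+179+252+114 = 1488; mod 256 = 208 → d0.
Outer hash (recomputed tag): sum = 197+7+249+137+208 = 798; mod 256 = 30 → 1e.
Recomputed tag = 1e; claimed = 1e → match.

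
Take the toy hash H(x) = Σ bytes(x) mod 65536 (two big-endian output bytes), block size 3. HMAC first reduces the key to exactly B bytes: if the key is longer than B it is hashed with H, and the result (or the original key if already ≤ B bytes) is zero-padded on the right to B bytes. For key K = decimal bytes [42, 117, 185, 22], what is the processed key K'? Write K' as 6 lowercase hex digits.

016e00

|K| = 4 > B = 3, so first hash the key.
H(K): sum = 42+117+185+22 = 366 → 01 6e.
Zero-pad H(K) = 01 6e to 3 bytes: K' = 01 6e 00.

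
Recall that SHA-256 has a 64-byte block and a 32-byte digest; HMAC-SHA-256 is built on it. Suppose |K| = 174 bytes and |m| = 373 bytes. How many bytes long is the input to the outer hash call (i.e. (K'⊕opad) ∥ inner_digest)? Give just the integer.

Key is 174 > 64 bytes, so it is hashed to 32 bytes then zero-padded to 64: |K'| = 64.
Outer input = (K'⊕opad) ∥ H(inner) → 64 + 32 = 96 bytes.

96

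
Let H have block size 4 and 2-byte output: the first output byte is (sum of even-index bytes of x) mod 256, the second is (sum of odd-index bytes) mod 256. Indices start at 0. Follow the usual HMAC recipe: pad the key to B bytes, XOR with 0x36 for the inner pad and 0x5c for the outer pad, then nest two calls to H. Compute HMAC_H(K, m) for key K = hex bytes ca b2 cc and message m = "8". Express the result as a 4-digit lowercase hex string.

5404

Key hex bytes ca b2 cc is 3 bytes ≤ B = 4; zero-pad to 4 bytes: K' = ca b2 cc 00.
K' ⊕ ipad = fc 84 fa 36.  K' ⊕ opad = 96 ee 90 5c.
Inner input = (K'⊕ipad) ∥ m = fc 84 fa 36 ∥ 38.
Inner hash: even-index sum = 558 mod 256 = 46; odd-index sum = 186 mod 256 = 186 → 2e ba.
Outer input = (K'⊕opad) ∥ inner = 96 ee 90 5c ∥ 2e ba.
Outer hash (tag): even-index sum = 340 mod 256 = 84; odd-index sum = 516 mod 256 = 4 → 54 04.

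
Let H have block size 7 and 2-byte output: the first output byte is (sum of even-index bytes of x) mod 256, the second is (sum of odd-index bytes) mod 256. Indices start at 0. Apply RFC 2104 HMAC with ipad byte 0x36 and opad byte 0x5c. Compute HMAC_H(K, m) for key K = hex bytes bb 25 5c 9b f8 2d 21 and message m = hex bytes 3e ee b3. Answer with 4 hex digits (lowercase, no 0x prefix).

d47b

Key hex bytes bb 25 5c 9b f8 2d 21 is exactly B = 7 bytes: K' = bb 25 5c 9b f8 2d 21.
K' ⊕ ipad = 8d 13 6a ad ce 1b 17.  K' ⊕ opad = e7 79 00 c7 a4 71 7d.
Inner input = (K'⊕ipad) ∥ m = 8d 13 6a ad ce 1b 17 ∥ 3e ee b3.
Inner hash: even-index sum = 714 mod 256 = 202; odd-index sum = 460 mod 256 = 204 → ca cc.
Outer input = (K'⊕opad) ∥ inner = e7 79 00 c7 a4 71 7d ∥ ca cc.
Outer hash (tag): even-index sum = 724 mod 256 = 212; odd-index sum = 635 mod 256 = 123 → d4 7b.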